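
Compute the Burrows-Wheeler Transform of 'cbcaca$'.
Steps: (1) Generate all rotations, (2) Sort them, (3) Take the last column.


Rotations (sorted):
  0: $cbcaca -> last char: a
  1: a$cbcac -> last char: c
  2: aca$cbc -> last char: c
  3: bcaca$c -> last char: c
  4: ca$cbca -> last char: a
  5: caca$cb -> last char: b
  6: cbcaca$ -> last char: $


BWT = acccab$


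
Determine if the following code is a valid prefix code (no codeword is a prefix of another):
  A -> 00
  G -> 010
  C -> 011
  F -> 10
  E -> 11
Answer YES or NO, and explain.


Checking each pair (does one codeword prefix another?):
  A='00' vs G='010': no prefix
  A='00' vs C='011': no prefix
  A='00' vs F='10': no prefix
  A='00' vs E='11': no prefix
  G='010' vs A='00': no prefix
  G='010' vs C='011': no prefix
  G='010' vs F='10': no prefix
  G='010' vs E='11': no prefix
  C='011' vs A='00': no prefix
  C='011' vs G='010': no prefix
  C='011' vs F='10': no prefix
  C='011' vs E='11': no prefix
  F='10' vs A='00': no prefix
  F='10' vs G='010': no prefix
  F='10' vs C='011': no prefix
  F='10' vs E='11': no prefix
  E='11' vs A='00': no prefix
  E='11' vs G='010': no prefix
  E='11' vs C='011': no prefix
  E='11' vs F='10': no prefix
No violation found over all pairs.

YES -- this is a valid prefix code. No codeword is a prefix of any other codeword.


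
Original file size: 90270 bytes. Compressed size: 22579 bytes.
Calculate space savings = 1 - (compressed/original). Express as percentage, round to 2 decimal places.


ratio = compressed/original = 22579/90270 = 0.250127
savings = 1 - ratio = 1 - 0.250127 = 0.749873
as a percentage: 0.749873 * 100 = 74.99%

Space savings = 1 - 22579/90270 = 74.99%


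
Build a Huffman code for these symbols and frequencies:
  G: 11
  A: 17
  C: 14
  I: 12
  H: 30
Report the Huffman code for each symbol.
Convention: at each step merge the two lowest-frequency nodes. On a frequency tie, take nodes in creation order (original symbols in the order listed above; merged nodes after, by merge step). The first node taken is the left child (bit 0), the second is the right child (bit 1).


Huffman tree construction:
Step 1: Merge G(11) + I(12) = 23
Step 2: Merge C(14) + A(17) = 31
Step 3: Merge (G+I)(23) + H(30) = 53
Step 4: Merge (C+A)(31) + ((G+I)+H)(53) = 84
Read each symbol's code off the tree from the root (left child = 0, right child = 1).

Codes:
  G: 100 (length 3)
  A: 01 (length 2)
  C: 00 (length 2)
  I: 101 (length 3)
  H: 11 (length 2)
Average code length: 191/84 = 2.2738 bits/symbol


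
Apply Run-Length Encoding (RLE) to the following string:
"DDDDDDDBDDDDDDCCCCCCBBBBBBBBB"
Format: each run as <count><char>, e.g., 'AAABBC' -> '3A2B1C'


Scanning runs left to right:
  i=0: run of 'D' x 7 -> '7D'
  i=7: run of 'B' x 1 -> '1B'
  i=8: run of 'D' x 6 -> '6D'
  i=14: run of 'C' x 6 -> '6C'
  i=20: run of 'B' x 9 -> '9B'

RLE = 7D1B6D6C9B


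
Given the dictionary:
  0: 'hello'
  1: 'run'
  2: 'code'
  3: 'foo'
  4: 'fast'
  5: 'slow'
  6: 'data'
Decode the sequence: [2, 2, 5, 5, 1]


Look up each index in the dictionary:
  2 -> 'code'
  2 -> 'code'
  5 -> 'slow'
  5 -> 'slow'
  1 -> 'run'

Decoded: "code code slow slow run"


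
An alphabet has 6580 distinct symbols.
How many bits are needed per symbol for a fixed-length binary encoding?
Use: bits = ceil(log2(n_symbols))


log2(6580) = 12.6839
Bracket: 2^12 = 4096 < 6580 <= 2^13 = 8192
So ceil(log2(6580)) = 13

bits = ceil(log2(6580)) = ceil(12.6839) = 13 bits


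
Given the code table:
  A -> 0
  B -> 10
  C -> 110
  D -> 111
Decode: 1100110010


Decoding:
110 -> C
0 -> A
110 -> C
0 -> A
10 -> B


Result: CACAB


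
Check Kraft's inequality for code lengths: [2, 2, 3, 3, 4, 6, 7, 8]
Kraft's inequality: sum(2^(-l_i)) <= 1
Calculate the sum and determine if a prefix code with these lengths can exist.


Sum = 2^(-2) + 2^(-2) + 2^(-3) + 2^(-3) + 2^(-4) + 2^(-6) + 2^(-7) + 2^(-8)
    = 0.25 + 0.25 + 0.125 + 0.125 + 0.0625 + 0.015625 + 0.0078125 + 0.00390625
    = 215/256 = 0.83984375
Since 0.83984375 <= 1, Kraft's inequality IS satisfied.
A prefix code with these lengths CAN exist.

Kraft sum = 0.83984375. Satisfied.


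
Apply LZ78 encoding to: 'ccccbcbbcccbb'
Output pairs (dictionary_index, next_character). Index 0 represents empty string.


LZ78 encoding steps:
Dictionary: {0: ''}
Step 1: w='' (idx 0), next='c' -> output (0, 'c'), add 'c' as idx 1
Step 2: w='c' (idx 1), next='c' -> output (1, 'c'), add 'cc' as idx 2
Step 3: w='c' (idx 1), next='b' -> output (1, 'b'), add 'cb' as idx 3
Step 4: w='cb' (idx 3), next='b' -> output (3, 'b'), add 'cbb' as idx 4
Step 5: w='cc' (idx 2), next='c' -> output (2, 'c'), add 'ccc' as idx 5
Step 6: w='' (idx 0), next='b' -> output (0, 'b'), add 'b' as idx 6
Step 7: w='b' (idx 6), end of input -> output (6, '')


Encoded: [(0, 'c'), (1, 'c'), (1, 'b'), (3, 'b'), (2, 'c'), (0, 'b'), (6, '')]


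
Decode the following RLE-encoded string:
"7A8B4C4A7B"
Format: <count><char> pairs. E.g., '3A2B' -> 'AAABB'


Expanding each <count><char> pair:
  7A -> 'AAAAAAA'
  8B -> 'BBBBBBBB'
  4C -> 'CCCC'
  4A -> 'AAAA'
  7B -> 'BBBBBBB'

Decoded = AAAAAAABBBBBBBBCCCCAAAABBBBBBB


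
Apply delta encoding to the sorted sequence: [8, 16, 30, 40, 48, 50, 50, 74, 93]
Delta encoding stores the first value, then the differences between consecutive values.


First value: 8
Deltas:
  16 - 8 = 8
  30 - 16 = 14
  40 - 30 = 10
  48 - 40 = 8
  50 - 48 = 2
  50 - 50 = 0
  74 - 50 = 24
  93 - 74 = 19


Delta encoded: [8, 8, 14, 10, 8, 2, 0, 24, 19]


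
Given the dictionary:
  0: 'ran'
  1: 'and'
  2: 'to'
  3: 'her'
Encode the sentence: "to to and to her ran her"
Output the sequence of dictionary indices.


Look up each word in the dictionary:
  'to' -> 2
  'to' -> 2
  'and' -> 1
  'to' -> 2
  'her' -> 3
  'ran' -> 0
  'her' -> 3

Encoded: [2, 2, 1, 2, 3, 0, 3]


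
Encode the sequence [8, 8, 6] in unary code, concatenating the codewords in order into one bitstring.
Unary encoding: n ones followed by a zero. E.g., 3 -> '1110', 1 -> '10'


Encode each number as n ones followed by a terminating 0:
  8 -> 111111110 (9 bits)
  8 -> 111111110 (9 bits)
  6 -> 1111110 (7 bits)
Total length = 9 + 9 + 7 = 25 bits.

Unary([8, 8, 6]) = 1111111101111111101111110 (25 bits)


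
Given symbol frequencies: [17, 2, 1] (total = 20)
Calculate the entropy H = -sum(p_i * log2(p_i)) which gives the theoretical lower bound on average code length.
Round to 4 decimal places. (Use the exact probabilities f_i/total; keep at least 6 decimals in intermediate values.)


Per-symbol terms -p_i * log2(p_i) with p_i = f_i/20:
  p = 17/20 = 0.850000: log2(p) = -0.234465, -p*log2(p) = 0.199295
  p = 2/20 = 0.100000: log2(p) = -3.321928, -p*log2(p) = 0.332193
  p = 1/20 = 0.050000: log2(p) = -4.321928, -p*log2(p) = 0.216096
H = 0.199295 + 0.332193 + 0.216096 = 0.747584

H = 0.7476 bits/symbol


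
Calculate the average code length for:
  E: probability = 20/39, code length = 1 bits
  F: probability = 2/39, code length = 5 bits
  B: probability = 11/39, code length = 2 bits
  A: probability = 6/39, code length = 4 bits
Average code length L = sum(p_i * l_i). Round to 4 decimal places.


Weighted contributions p_i * l_i:
  E: (20/39) * 1 = 20/39
  F: (2/39) * 5 = 10/39
  B: (11/39) * 2 = 22/39
  A: (6/39) * 4 = 24/39
Sum = (20 + 10 + 22 + 24)/39 = 76/39

L = 76/39 = 1.9487 bits/symbol


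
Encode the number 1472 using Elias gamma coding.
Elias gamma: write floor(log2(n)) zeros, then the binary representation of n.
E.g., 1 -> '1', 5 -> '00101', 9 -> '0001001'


num_bits = floor(log2(1472)) + 1 = 11
leading_zeros = num_bits - 1 = 10
binary(1472) = 10111000000

Elias gamma(1472) = '0000000000' + '10111000000' = 000000000010111000000 (21 bits)


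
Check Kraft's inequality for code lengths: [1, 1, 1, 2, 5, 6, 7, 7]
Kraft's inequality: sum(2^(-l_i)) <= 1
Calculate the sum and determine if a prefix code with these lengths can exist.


Sum = 2^(-1) + 2^(-1) + 2^(-1) + 2^(-2) + 2^(-5) + 2^(-6) + 2^(-7) + 2^(-7)
    = 0.5 + 0.5 + 0.5 + 0.25 + 0.03125 + 0.015625 + 0.0078125 + 0.0078125
    = 232/128 = 1.8125
Since 1.8125 > 1, Kraft's inequality is NOT satisfied.
A prefix code with these lengths CANNOT exist.

Kraft sum = 1.8125. Not satisfied.


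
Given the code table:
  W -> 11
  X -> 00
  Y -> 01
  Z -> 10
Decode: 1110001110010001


Decoding:
11 -> W
10 -> Z
00 -> X
11 -> W
10 -> Z
01 -> Y
00 -> X
01 -> Y


Result: WZXWZYXY


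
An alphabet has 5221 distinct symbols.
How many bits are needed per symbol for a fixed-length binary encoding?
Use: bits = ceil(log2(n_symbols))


log2(5221) = 12.3501
Bracket: 2^12 = 4096 < 5221 <= 2^13 = 8192
So ceil(log2(5221)) = 13

bits = ceil(log2(5221)) = ceil(12.3501) = 13 bits


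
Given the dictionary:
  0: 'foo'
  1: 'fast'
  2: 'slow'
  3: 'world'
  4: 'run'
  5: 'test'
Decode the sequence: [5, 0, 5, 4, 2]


Look up each index in the dictionary:
  5 -> 'test'
  0 -> 'foo'
  5 -> 'test'
  4 -> 'run'
  2 -> 'slow'

Decoded: "test foo test run slow"


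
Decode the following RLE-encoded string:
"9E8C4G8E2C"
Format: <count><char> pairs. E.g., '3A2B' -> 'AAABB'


Expanding each <count><char> pair:
  9E -> 'EEEEEEEEE'
  8C -> 'CCCCCCCC'
  4G -> 'GGGG'
  8E -> 'EEEEEEEE'
  2C -> 'CC'

Decoded = EEEEEEEEECCCCCCCCGGGGEEEEEEEECC


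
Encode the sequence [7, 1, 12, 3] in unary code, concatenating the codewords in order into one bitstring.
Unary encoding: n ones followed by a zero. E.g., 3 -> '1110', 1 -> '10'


Encode each number as n ones followed by a terminating 0:
  7 -> 11111110 (8 bits)
  1 -> 10 (2 bits)
  12 -> 1111111111110 (13 bits)
  3 -> 1110 (4 bits)
Total length = 8 + 2 + 13 + 4 = 27 bits.

Unary([7, 1, 12, 3]) = 111111101011111111111101110 (27 bits)


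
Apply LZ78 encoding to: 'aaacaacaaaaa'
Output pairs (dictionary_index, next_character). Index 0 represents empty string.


LZ78 encoding steps:
Dictionary: {0: ''}
Step 1: w='' (idx 0), next='a' -> output (0, 'a'), add 'a' as idx 1
Step 2: w='a' (idx 1), next='a' -> output (1, 'a'), add 'aa' as idx 2
Step 3: w='' (idx 0), next='c' -> output (0, 'c'), add 'c' as idx 3
Step 4: w='aa' (idx 2), next='c' -> output (2, 'c'), add 'aac' as idx 4
Step 5: w='aa' (idx 2), next='a' -> output (2, 'a'), add 'aaa' as idx 5
Step 6: w='aa' (idx 2), end of input -> output (2, '')


Encoded: [(0, 'a'), (1, 'a'), (0, 'c'), (2, 'c'), (2, 'a'), (2, '')]


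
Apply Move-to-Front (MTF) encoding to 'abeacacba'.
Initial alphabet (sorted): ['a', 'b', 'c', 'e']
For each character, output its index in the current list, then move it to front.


MTF encoding:
'a': index 0 in ['a', 'b', 'c', 'e'] -> ['a', 'b', 'c', 'e']
'b': index 1 in ['a', 'b', 'c', 'e'] -> ['b', 'a', 'c', 'e']
'e': index 3 in ['b', 'a', 'c', 'e'] -> ['e', 'b', 'a', 'c']
'a': index 2 in ['e', 'b', 'a', 'c'] -> ['a', 'e', 'b', 'c']
'c': index 3 in ['a', 'e', 'b', 'c'] -> ['c', 'a', 'e', 'b']
'a': index 1 in ['c', 'a', 'e', 'b'] -> ['a', 'c', 'e', 'b']
'c': index 1 in ['a', 'c', 'e', 'b'] -> ['c', 'a', 'e', 'b']
'b': index 3 in ['c', 'a', 'e', 'b'] -> ['b', 'c', 'a', 'e']
'a': index 2 in ['b', 'c', 'a', 'e'] -> ['a', 'b', 'c', 'e']


Output: [0, 1, 3, 2, 3, 1, 1, 3, 2]


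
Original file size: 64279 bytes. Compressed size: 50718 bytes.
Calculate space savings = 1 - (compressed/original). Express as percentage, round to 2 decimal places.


ratio = compressed/original = 50718/64279 = 0.789029
savings = 1 - ratio = 1 - 0.789029 = 0.210971
as a percentage: 0.210971 * 100 = 21.1%

Space savings = 1 - 50718/64279 = 21.1%


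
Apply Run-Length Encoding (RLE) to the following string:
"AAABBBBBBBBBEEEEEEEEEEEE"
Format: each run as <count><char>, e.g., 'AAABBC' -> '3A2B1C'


Scanning runs left to right:
  i=0: run of 'A' x 3 -> '3A'
  i=3: run of 'B' x 9 -> '9B'
  i=12: run of 'E' x 12 -> '12E'

RLE = 3A9B12E


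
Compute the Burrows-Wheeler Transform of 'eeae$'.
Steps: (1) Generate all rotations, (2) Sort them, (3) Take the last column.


Rotations (sorted):
  0: $eeae -> last char: e
  1: ae$ee -> last char: e
  2: e$eea -> last char: a
  3: eae$e -> last char: e
  4: eeae$ -> last char: $


BWT = eeae$


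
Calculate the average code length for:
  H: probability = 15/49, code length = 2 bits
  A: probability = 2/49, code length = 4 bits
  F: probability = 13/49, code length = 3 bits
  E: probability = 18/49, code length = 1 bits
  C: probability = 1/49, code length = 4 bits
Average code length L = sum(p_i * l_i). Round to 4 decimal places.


Weighted contributions p_i * l_i:
  H: (15/49) * 2 = 30/49
  A: (2/49) * 4 = 8/49
  F: (13/49) * 3 = 39/49
  E: (18/49) * 1 = 18/49
  C: (1/49) * 4 = 4/49
Sum = (30 + 8 + 39 + 18 + 4)/49 = 99/49

L = 99/49 = 2.0204 bits/symbol


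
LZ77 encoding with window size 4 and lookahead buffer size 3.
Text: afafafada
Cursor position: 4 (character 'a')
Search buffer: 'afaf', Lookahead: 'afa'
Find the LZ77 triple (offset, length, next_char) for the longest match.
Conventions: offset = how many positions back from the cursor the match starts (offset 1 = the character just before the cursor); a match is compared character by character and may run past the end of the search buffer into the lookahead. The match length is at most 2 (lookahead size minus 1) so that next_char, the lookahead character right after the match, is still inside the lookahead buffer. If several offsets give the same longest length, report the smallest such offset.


Try each offset into the search buffer:
  offset=1 (pos 3, char 'f'): match length 0
  offset=2 (pos 2, char 'a'): match length 2
  offset=3 (pos 1, char 'f'): match length 0
  offset=4 (pos 0, char 'a'): match length 2
Longest match has length 2, found at offsets 2, 4; take the smallest, offset 2.
next_char = character at position 4 + 2 = 6 -> 'a'

Best match: offset=2, length=2 (matching 'af' starting at position 2)
LZ77 triple: (2, 2, 'a')


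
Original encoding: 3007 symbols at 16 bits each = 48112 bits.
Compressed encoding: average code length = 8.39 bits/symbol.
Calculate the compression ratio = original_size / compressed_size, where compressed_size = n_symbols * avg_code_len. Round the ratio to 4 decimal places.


original_size = n_symbols * orig_bits = 3007 * 16 = 48112 bits
compressed_size = n_symbols * avg_code_len = 3007 * 8.39 = 25228.73 bits
ratio = original_size / compressed_size = 48112 / 25228.73 = 1.907

Compression ratio = 1.907


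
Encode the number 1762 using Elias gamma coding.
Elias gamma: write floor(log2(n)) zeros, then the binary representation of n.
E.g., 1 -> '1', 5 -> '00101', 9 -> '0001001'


num_bits = floor(log2(1762)) + 1 = 11
leading_zeros = num_bits - 1 = 10
binary(1762) = 11011100010

Elias gamma(1762) = '0000000000' + '11011100010' = 000000000011011100010 (21 bits)


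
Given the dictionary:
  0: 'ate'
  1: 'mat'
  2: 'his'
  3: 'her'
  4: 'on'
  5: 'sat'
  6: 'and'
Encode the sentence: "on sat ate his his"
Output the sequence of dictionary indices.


Look up each word in the dictionary:
  'on' -> 4
  'sat' -> 5
  'ate' -> 0
  'his' -> 2
  'his' -> 2

Encoded: [4, 5, 0, 2, 2]


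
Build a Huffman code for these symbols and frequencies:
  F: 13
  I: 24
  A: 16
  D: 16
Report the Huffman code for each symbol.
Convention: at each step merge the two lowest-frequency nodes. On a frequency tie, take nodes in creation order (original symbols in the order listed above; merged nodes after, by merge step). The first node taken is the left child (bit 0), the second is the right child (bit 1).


Huffman tree construction:
Step 1: Merge F(13) + A(16) = 29
Step 2: Merge D(16) + I(24) = 40
Step 3: Merge (F+A)(29) + (D+I)(40) = 69
Read each symbol's code off the tree from the root (left child = 0, right child = 1).

Codes:
  F: 00 (length 2)
  I: 11 (length 2)
  A: 01 (length 2)
  D: 10 (length 2)
Average code length: 138/69 = 2.0000 bits/symbol


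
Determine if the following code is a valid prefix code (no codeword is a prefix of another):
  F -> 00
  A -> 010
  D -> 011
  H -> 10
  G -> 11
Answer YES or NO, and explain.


Checking each pair (does one codeword prefix another?):
  F='00' vs A='010': no prefix
  F='00' vs D='011': no prefix
  F='00' vs H='10': no prefix
  F='00' vs G='11': no prefix
  A='010' vs F='00': no prefix
  A='010' vs D='011': no prefix
  A='010' vs H='10': no prefix
  A='010' vs G='11': no prefix
  D='011' vs F='00': no prefix
  D='011' vs A='010': no prefix
  D='011' vs H='10': no prefix
  D='011' vs G='11': no prefix
  H='10' vs F='00': no prefix
  H='10' vs A='010': no prefix
  H='10' vs D='011': no prefix
  H='10' vs G='11': no prefix
  G='11' vs F='00': no prefix
  G='11' vs A='010': no prefix
  G='11' vs D='011': no prefix
  G='11' vs H='10': no prefix
No violation found over all pairs.

YES -- this is a valid prefix code. No codeword is a prefix of any other codeword.


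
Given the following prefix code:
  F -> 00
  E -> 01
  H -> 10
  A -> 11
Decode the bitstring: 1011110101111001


Decoding step by step:
Bits 10 -> H
Bits 11 -> A
Bits 11 -> A
Bits 01 -> E
Bits 01 -> E
Bits 11 -> A
Bits 10 -> H
Bits 01 -> E


Decoded message: HAAEEAHE


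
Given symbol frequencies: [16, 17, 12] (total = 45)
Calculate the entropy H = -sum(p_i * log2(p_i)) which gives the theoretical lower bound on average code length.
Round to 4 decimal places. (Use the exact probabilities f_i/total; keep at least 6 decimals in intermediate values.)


Per-symbol terms -p_i * log2(p_i) with p_i = f_i/45:
  p = 16/45 = 0.355556: log2(p) = -1.491853, -p*log2(p) = 0.530437
  p = 17/45 = 0.377778: log2(p) = -1.404390, -p*log2(p) = 0.530547
  p = 12/45 = 0.266667: log2(p) = -1.906891, -p*log2(p) = 0.508504
H = 0.530437 + 0.530547 + 0.508504 = 1.569488

H = 1.5695 bits/symbol


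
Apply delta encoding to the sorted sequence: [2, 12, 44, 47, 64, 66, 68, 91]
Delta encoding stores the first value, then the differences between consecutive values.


First value: 2
Deltas:
  12 - 2 = 10
  44 - 12 = 32
  47 - 44 = 3
  64 - 47 = 17
  66 - 64 = 2
  68 - 66 = 2
  91 - 68 = 23


Delta encoded: [2, 10, 32, 3, 17, 2, 2, 23]


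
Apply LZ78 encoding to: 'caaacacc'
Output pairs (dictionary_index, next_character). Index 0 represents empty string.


LZ78 encoding steps:
Dictionary: {0: ''}
Step 1: w='' (idx 0), next='c' -> output (0, 'c'), add 'c' as idx 1
Step 2: w='' (idx 0), next='a' -> output (0, 'a'), add 'a' as idx 2
Step 3: w='a' (idx 2), next='a' -> output (2, 'a'), add 'aa' as idx 3
Step 4: w='c' (idx 1), next='a' -> output (1, 'a'), add 'ca' as idx 4
Step 5: w='c' (idx 1), next='c' -> output (1, 'c'), add 'cc' as idx 5


Encoded: [(0, 'c'), (0, 'a'), (2, 'a'), (1, 'a'), (1, 'c')]


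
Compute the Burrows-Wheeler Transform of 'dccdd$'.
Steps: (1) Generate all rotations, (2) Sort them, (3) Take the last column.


Rotations (sorted):
  0: $dccdd -> last char: d
  1: ccdd$d -> last char: d
  2: cdd$dc -> last char: c
  3: d$dccd -> last char: d
  4: dccdd$ -> last char: $
  5: dd$dcc -> last char: c


BWT = ddcd$c


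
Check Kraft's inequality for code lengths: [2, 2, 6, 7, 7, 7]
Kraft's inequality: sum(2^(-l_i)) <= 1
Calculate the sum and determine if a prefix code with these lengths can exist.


Sum = 2^(-2) + 2^(-2) + 2^(-6) + 2^(-7) + 2^(-7) + 2^(-7)
    = 0.25 + 0.25 + 0.015625 + 0.0078125 + 0.0078125 + 0.0078125
    = 69/128 = 0.5390625
Since 0.5390625 <= 1, Kraft's inequality IS satisfied.
A prefix code with these lengths CAN exist.

Kraft sum = 0.5390625. Satisfied.


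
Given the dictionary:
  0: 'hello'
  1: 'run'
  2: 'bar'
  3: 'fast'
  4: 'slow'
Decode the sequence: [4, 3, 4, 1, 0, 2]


Look up each index in the dictionary:
  4 -> 'slow'
  3 -> 'fast'
  4 -> 'slow'
  1 -> 'run'
  0 -> 'hello'
  2 -> 'bar'

Decoded: "slow fast slow run hello bar"


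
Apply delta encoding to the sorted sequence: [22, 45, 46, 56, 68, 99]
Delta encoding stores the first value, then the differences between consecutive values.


First value: 22
Deltas:
  45 - 22 = 23
  46 - 45 = 1
  56 - 46 = 10
  68 - 56 = 12
  99 - 68 = 31


Delta encoded: [22, 23, 1, 10, 12, 31]


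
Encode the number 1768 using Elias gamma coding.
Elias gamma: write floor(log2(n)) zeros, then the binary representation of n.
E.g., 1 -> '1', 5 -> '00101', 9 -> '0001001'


num_bits = floor(log2(1768)) + 1 = 11
leading_zeros = num_bits - 1 = 10
binary(1768) = 11011101000

Elias gamma(1768) = '0000000000' + '11011101000' = 000000000011011101000 (21 bits)


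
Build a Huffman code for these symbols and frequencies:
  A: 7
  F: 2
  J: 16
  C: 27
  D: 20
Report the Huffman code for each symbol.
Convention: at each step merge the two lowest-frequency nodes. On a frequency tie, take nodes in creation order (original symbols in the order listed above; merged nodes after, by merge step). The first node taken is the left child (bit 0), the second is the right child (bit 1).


Huffman tree construction:
Step 1: Merge F(2) + A(7) = 9
Step 2: Merge (F+A)(9) + J(16) = 25
Step 3: Merge D(20) + ((F+A)+J)(25) = 45
Step 4: Merge C(27) + (D+((F+A)+J))(45) = 72
Read each symbol's code off the tree from the root (left child = 0, right child = 1).

Codes:
  A: 1101 (length 4)
  F: 1100 (length 4)
  J: 111 (length 3)
  C: 0 (length 1)
  D: 10 (length 2)
Average code length: 151/72 = 2.0972 bits/symbol


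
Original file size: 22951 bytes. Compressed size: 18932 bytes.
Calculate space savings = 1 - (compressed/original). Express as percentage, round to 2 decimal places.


ratio = compressed/original = 18932/22951 = 0.824888
savings = 1 - ratio = 1 - 0.824888 = 0.175112
as a percentage: 0.175112 * 100 = 17.51%

Space savings = 1 - 18932/22951 = 17.51%


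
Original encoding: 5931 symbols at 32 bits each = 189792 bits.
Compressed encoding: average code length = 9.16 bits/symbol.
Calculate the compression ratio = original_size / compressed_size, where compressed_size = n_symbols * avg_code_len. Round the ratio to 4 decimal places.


original_size = n_symbols * orig_bits = 5931 * 32 = 189792 bits
compressed_size = n_symbols * avg_code_len = 5931 * 9.16 = 54327.96 bits
ratio = original_size / compressed_size = 189792 / 54327.96 = 3.4934

Compression ratio = 3.4934


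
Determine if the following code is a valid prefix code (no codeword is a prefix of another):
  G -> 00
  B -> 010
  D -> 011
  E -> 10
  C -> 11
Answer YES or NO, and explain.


Checking each pair (does one codeword prefix another?):
  G='00' vs B='010': no prefix
  G='00' vs D='011': no prefix
  G='00' vs E='10': no prefix
  G='00' vs C='11': no prefix
  B='010' vs G='00': no prefix
  B='010' vs D='011': no prefix
  B='010' vs E='10': no prefix
  B='010' vs C='11': no prefix
  D='011' vs G='00': no prefix
  D='011' vs B='010': no prefix
  D='011' vs E='10': no prefix
  D='011' vs C='11': no prefix
  E='10' vs G='00': no prefix
  E='10' vs B='010': no prefix
  E='10' vs D='011': no prefix
  E='10' vs C='11': no prefix
  C='11' vs G='00': no prefix
  C='11' vs B='010': no prefix
  C='11' vs D='011': no prefix
  C='11' vs E='10': no prefix
No violation found over all pairs.

YES -- this is a valid prefix code. No codeword is a prefix of any other codeword.


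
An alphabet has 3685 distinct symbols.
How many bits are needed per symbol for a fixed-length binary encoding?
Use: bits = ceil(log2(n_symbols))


log2(3685) = 11.8474
Bracket: 2^11 = 2048 < 3685 <= 2^12 = 4096
So ceil(log2(3685)) = 12

bits = ceil(log2(3685)) = ceil(11.8474) = 12 bits


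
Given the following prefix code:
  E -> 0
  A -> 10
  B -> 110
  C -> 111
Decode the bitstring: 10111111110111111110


Decoding step by step:
Bits 10 -> A
Bits 111 -> C
Bits 111 -> C
Bits 110 -> B
Bits 111 -> C
Bits 111 -> C
Bits 110 -> B


Decoded message: ACCBCCB


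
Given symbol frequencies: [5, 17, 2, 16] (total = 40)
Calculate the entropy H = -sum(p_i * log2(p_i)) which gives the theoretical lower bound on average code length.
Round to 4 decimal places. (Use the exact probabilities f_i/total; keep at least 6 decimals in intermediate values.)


Per-symbol terms -p_i * log2(p_i) with p_i = f_i/40:
  p = 5/40 = 0.125000: log2(p) = -3.000000, -p*log2(p) = 0.375000
  p = 17/40 = 0.425000: log2(p) = -1.234465, -p*log2(p) = 0.524648
  p = 2/40 = 0.050000: log2(p) = -4.321928, -p*log2(p) = 0.216096
  p = 16/40 = 0.400000: log2(p) = -1.321928, -p*log2(p) = 0.528771
H = 0.375000 + 0.524648 + 0.216096 + 0.528771 = 1.644515

H = 1.6445 bits/symbol


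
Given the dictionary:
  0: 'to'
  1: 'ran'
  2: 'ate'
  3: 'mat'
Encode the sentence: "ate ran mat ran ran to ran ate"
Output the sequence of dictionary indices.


Look up each word in the dictionary:
  'ate' -> 2
  'ran' -> 1
  'mat' -> 3
  'ran' -> 1
  'ran' -> 1
  'to' -> 0
  'ran' -> 1
  'ate' -> 2

Encoded: [2, 1, 3, 1, 1, 0, 1, 2]


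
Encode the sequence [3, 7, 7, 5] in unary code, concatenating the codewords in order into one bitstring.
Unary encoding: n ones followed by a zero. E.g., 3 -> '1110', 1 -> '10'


Encode each number as n ones followed by a terminating 0:
  3 -> 1110 (4 bits)
  7 -> 11111110 (8 bits)
  7 -> 11111110 (8 bits)
  5 -> 111110 (6 bits)
Total length = 4 + 8 + 8 + 6 = 26 bits.

Unary([3, 7, 7, 5]) = 11101111111011111110111110 (26 bits)


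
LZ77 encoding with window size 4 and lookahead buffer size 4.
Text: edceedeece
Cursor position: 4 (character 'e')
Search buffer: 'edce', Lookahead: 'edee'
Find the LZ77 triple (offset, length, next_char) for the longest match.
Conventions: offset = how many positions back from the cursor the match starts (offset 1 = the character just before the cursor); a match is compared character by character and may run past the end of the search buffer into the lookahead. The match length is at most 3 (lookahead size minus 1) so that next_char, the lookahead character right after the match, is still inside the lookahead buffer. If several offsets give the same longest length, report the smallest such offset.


Try each offset into the search buffer:
  offset=1 (pos 3, char 'e'): match length 1
  offset=2 (pos 2, char 'c'): match length 0
  offset=3 (pos 1, char 'd'): match length 0
  offset=4 (pos 0, char 'e'): match length 2
Longest match has length 2 at offset 4.
next_char = character at position 4 + 2 = 6 -> 'e'

Best match: offset=4, length=2 (matching 'ed' starting at position 0)
LZ77 triple: (4, 2, 'e')


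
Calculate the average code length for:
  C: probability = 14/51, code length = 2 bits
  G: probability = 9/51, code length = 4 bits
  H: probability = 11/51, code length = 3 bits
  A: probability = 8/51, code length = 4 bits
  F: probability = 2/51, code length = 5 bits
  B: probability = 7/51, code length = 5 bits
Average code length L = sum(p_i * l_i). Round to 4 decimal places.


Weighted contributions p_i * l_i:
  C: (14/51) * 2 = 28/51
  G: (9/51) * 4 = 36/51
  H: (11/51) * 3 = 33/51
  A: (8/51) * 4 = 32/51
  F: (2/51) * 5 = 10/51
  B: (7/51) * 5 = 35/51
Sum = (28 + 36 + 33 + 32 + 10 + 35)/51 = 174/51

L = 174/51 = 3.4118 bits/symbol


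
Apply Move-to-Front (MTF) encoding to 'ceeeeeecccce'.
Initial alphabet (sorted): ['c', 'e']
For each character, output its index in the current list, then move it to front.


MTF encoding:
'c': index 0 in ['c', 'e'] -> ['c', 'e']
'e': index 1 in ['c', 'e'] -> ['e', 'c']
'e': index 0 in ['e', 'c'] -> ['e', 'c']
'e': index 0 in ['e', 'c'] -> ['e', 'c']
'e': index 0 in ['e', 'c'] -> ['e', 'c']
'e': index 0 in ['e', 'c'] -> ['e', 'c']
'e': index 0 in ['e', 'c'] -> ['e', 'c']
'c': index 1 in ['e', 'c'] -> ['c', 'e']
'c': index 0 in ['c', 'e'] -> ['c', 'e']
'c': index 0 in ['c', 'e'] -> ['c', 'e']
'c': index 0 in ['c', 'e'] -> ['c', 'e']
'e': index 1 in ['c', 'e'] -> ['e', 'c']


Output: [0, 1, 0, 0, 0, 0, 0, 1, 0, 0, 0, 1]


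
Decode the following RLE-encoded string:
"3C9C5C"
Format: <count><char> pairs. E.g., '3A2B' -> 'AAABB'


Expanding each <count><char> pair:
  3C -> 'CCC'
  9C -> 'CCCCCCCCC'
  5C -> 'CCCCC'

Decoded = CCCCCCCCCCCCCCCCC


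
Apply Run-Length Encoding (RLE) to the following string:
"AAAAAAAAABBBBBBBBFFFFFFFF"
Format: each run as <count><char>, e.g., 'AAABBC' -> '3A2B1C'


Scanning runs left to right:
  i=0: run of 'A' x 9 -> '9A'
  i=9: run of 'B' x 8 -> '8B'
  i=17: run of 'F' x 8 -> '8F'

RLE = 9A8B8F


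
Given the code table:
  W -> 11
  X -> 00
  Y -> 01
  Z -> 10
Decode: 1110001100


Decoding:
11 -> W
10 -> Z
00 -> X
11 -> W
00 -> X


Result: WZXWX


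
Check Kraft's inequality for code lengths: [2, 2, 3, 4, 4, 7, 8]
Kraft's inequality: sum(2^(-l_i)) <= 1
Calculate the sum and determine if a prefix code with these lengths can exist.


Sum = 2^(-2) + 2^(-2) + 2^(-3) + 2^(-4) + 2^(-4) + 2^(-7) + 2^(-8)
    = 0.25 + 0.25 + 0.125 + 0.0625 + 0.0625 + 0.0078125 + 0.00390625
    = 195/256 = 0.76171875
Since 0.76171875 <= 1, Kraft's inequality IS satisfied.
A prefix code with these lengths CAN exist.

Kraft sum = 0.76171875. Satisfied.


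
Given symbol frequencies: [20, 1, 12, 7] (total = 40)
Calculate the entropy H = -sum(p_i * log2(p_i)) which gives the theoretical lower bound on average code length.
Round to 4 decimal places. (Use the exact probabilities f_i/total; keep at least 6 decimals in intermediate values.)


Per-symbol terms -p_i * log2(p_i) with p_i = f_i/40:
  p = 20/40 = 0.500000: log2(p) = -1.000000, -p*log2(p) = 0.500000
  p = 1/40 = 0.025000: log2(p) = -5.321928, -p*log2(p) = 0.133048
  p = 12/40 = 0.300000: log2(p) = -1.736966, -p*log2(p) = 0.521090
  p = 7/40 = 0.175000: log2(p) = -2.514573, -p*log2(p) = 0.440050
H = 0.500000 + 0.133048 + 0.521090 + 0.440050 = 1.594188

H = 1.5942 bits/symbol


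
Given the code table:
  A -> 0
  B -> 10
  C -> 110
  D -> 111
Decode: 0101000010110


Decoding:
0 -> A
10 -> B
10 -> B
0 -> A
0 -> A
0 -> A
10 -> B
110 -> C


Result: ABBAAABC


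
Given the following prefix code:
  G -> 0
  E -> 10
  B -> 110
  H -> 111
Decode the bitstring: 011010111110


Decoding step by step:
Bits 0 -> G
Bits 110 -> B
Bits 10 -> E
Bits 111 -> H
Bits 110 -> B


Decoded message: GBEHB


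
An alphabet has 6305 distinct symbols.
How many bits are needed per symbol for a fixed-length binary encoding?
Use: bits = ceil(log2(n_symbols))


log2(6305) = 12.6223
Bracket: 2^12 = 4096 < 6305 <= 2^13 = 8192
So ceil(log2(6305)) = 13

bits = ceil(log2(6305)) = ceil(12.6223) = 13 bits


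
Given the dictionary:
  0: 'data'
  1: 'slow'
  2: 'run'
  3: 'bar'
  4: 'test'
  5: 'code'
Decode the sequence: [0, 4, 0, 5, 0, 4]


Look up each index in the dictionary:
  0 -> 'data'
  4 -> 'test'
  0 -> 'data'
  5 -> 'code'
  0 -> 'data'
  4 -> 'test'

Decoded: "data test data code data test"


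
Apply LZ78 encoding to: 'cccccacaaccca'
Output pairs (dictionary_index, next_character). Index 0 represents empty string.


LZ78 encoding steps:
Dictionary: {0: ''}
Step 1: w='' (idx 0), next='c' -> output (0, 'c'), add 'c' as idx 1
Step 2: w='c' (idx 1), next='c' -> output (1, 'c'), add 'cc' as idx 2
Step 3: w='cc' (idx 2), next='a' -> output (2, 'a'), add 'cca' as idx 3
Step 4: w='c' (idx 1), next='a' -> output (1, 'a'), add 'ca' as idx 4
Step 5: w='' (idx 0), next='a' -> output (0, 'a'), add 'a' as idx 5
Step 6: w='cc' (idx 2), next='c' -> output (2, 'c'), add 'ccc' as idx 6
Step 7: w='a' (idx 5), end of input -> output (5, '')


Encoded: [(0, 'c'), (1, 'c'), (2, 'a'), (1, 'a'), (0, 'a'), (2, 'c'), (5, '')]


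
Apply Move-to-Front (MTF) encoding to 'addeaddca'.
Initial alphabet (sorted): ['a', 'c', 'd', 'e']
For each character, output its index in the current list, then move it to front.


MTF encoding:
'a': index 0 in ['a', 'c', 'd', 'e'] -> ['a', 'c', 'd', 'e']
'd': index 2 in ['a', 'c', 'd', 'e'] -> ['d', 'a', 'c', 'e']
'd': index 0 in ['d', 'a', 'c', 'e'] -> ['d', 'a', 'c', 'e']
'e': index 3 in ['d', 'a', 'c', 'e'] -> ['e', 'd', 'a', 'c']
'a': index 2 in ['e', 'd', 'a', 'c'] -> ['a', 'e', 'd', 'c']
'd': index 2 in ['a', 'e', 'd', 'c'] -> ['d', 'a', 'e', 'c']
'd': index 0 in ['d', 'a', 'e', 'c'] -> ['d', 'a', 'e', 'c']
'c': index 3 in ['d', 'a', 'e', 'c'] -> ['c', 'd', 'a', 'e']
'a': index 2 in ['c', 'd', 'a', 'e'] -> ['a', 'c', 'd', 'e']


Output: [0, 2, 0, 3, 2, 2, 0, 3, 2]


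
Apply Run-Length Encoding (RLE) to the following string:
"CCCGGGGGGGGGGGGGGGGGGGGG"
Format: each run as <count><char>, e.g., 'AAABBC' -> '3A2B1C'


Scanning runs left to right:
  i=0: run of 'C' x 3 -> '3C'
  i=3: run of 'G' x 21 -> '21G'

RLE = 3C21G


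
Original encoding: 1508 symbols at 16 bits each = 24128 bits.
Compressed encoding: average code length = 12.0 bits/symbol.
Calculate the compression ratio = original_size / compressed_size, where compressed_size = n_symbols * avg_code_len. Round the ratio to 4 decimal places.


original_size = n_symbols * orig_bits = 1508 * 16 = 24128 bits
compressed_size = n_symbols * avg_code_len = 1508 * 12.0 = 18096.0 bits
ratio = original_size / compressed_size = 24128 / 18096.0 = 1.3333

Compression ratio = 1.3333


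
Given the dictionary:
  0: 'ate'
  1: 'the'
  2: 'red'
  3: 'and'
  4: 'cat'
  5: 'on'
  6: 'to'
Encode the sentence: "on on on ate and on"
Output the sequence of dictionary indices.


Look up each word in the dictionary:
  'on' -> 5
  'on' -> 5
  'on' -> 5
  'ate' -> 0
  'and' -> 3
  'on' -> 5

Encoded: [5, 5, 5, 0, 3, 5]


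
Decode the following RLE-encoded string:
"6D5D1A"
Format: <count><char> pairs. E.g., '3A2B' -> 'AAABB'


Expanding each <count><char> pair:
  6D -> 'DDDDDD'
  5D -> 'DDDDD'
  1A -> 'A'

Decoded = DDDDDDDDDDDA


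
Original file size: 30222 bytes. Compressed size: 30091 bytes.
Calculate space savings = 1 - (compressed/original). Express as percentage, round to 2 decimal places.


ratio = compressed/original = 30091/30222 = 0.995665
savings = 1 - ratio = 1 - 0.995665 = 0.004335
as a percentage: 0.004335 * 100 = 0.43%

Space savings = 1 - 30091/30222 = 0.43%


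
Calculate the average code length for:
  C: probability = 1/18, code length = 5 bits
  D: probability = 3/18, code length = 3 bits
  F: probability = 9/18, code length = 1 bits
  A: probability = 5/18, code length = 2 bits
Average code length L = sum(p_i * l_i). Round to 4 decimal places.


Weighted contributions p_i * l_i:
  C: (1/18) * 5 = 5/18
  D: (3/18) * 3 = 9/18
  F: (9/18) * 1 = 9/18
  A: (5/18) * 2 = 10/18
Sum = (5 + 9 + 9 + 10)/18 = 33/18

L = 33/18 = 1.8333 bits/symbol


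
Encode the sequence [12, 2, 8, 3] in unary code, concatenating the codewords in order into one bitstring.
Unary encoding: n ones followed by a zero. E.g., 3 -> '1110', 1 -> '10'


Encode each number as n ones followed by a terminating 0:
  12 -> 1111111111110 (13 bits)
  2 -> 110 (3 bits)
  8 -> 111111110 (9 bits)
  3 -> 1110 (4 bits)
Total length = 13 + 3 + 9 + 4 = 29 bits.

Unary([12, 2, 8, 3]) = 11111111111101101111111101110 (29 bits)


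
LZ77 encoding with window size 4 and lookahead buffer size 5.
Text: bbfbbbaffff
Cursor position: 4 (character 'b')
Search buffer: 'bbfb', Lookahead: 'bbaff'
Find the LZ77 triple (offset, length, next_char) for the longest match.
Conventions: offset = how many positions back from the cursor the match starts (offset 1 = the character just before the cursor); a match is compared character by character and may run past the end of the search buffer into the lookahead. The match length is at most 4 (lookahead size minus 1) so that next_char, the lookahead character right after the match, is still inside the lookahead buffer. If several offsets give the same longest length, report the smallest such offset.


Try each offset into the search buffer:
  offset=1 (pos 3, char 'b'): match length 2
  offset=2 (pos 2, char 'f'): match length 0
  offset=3 (pos 1, char 'b'): match length 1
  offset=4 (pos 0, char 'b'): match length 2
Longest match has length 2, found at offsets 1, 4; take the smallest, offset 1.
next_char = character at position 4 + 2 = 6 -> 'a'

Best match: offset=1, length=2 (matching 'bb' starting at position 3)
LZ77 triple: (1, 2, 'a')


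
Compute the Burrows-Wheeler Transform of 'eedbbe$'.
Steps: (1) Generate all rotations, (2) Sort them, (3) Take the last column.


Rotations (sorted):
  0: $eedbbe -> last char: e
  1: bbe$eed -> last char: d
  2: be$eedb -> last char: b
  3: dbbe$ee -> last char: e
  4: e$eedbb -> last char: b
  5: edbbe$e -> last char: e
  6: eedbbe$ -> last char: $


BWT = edbebe$


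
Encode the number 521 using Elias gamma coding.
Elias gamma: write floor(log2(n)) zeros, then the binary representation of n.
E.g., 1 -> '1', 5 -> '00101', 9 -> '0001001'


num_bits = floor(log2(521)) + 1 = 10
leading_zeros = num_bits - 1 = 9
binary(521) = 1000001001

Elias gamma(521) = '000000000' + '1000001001' = 0000000001000001001 (19 bits)


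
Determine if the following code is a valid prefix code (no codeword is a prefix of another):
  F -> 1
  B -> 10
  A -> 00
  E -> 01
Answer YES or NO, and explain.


Checking each pair (does one codeword prefix another?):
  F='1' vs B='10': prefix -- VIOLATION

NO -- this is NOT a valid prefix code. F (1) is a prefix of B (10).


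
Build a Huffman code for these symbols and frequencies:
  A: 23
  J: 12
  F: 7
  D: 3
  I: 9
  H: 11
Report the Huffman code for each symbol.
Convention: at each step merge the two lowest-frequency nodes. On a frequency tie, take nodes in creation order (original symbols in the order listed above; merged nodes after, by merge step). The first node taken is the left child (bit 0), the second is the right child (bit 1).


Huffman tree construction:
Step 1: Merge D(3) + F(7) = 10
Step 2: Merge I(9) + (D+F)(10) = 19
Step 3: Merge H(11) + J(12) = 23
Step 4: Merge (I+(D+F))(19) + A(23) = 42
Step 5: Merge (H+J)(23) + ((I+(D+F))+A)(42) = 65
Read each symbol's code off the tree from the root (left child = 0, right child = 1).

Codes:
  A: 11 (length 2)
  J: 01 (length 2)
  F: 1011 (length 4)
  D: 1010 (length 4)
  I: 100 (length 3)
  H: 00 (length 2)
Average code length: 159/65 = 2.4462 bits/symbol


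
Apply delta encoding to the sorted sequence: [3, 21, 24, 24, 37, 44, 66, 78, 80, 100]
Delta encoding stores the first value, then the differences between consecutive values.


First value: 3
Deltas:
  21 - 3 = 18
  24 - 21 = 3
  24 - 24 = 0
  37 - 24 = 13
  44 - 37 = 7
  66 - 44 = 22
  78 - 66 = 12
  80 - 78 = 2
  100 - 80 = 20


Delta encoded: [3, 18, 3, 0, 13, 7, 22, 12, 2, 20]


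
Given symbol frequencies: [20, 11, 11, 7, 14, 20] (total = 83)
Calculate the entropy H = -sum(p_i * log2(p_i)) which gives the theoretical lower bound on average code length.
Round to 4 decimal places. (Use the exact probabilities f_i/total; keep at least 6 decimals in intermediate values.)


Per-symbol terms -p_i * log2(p_i) with p_i = f_i/83:
  p = 20/83 = 0.240964: log2(p) = -2.053111, -p*log2(p) = 0.494726
  p = 11/83 = 0.132530: log2(p) = -2.915608, -p*log2(p) = 0.386406
  p = 11/83 = 0.132530: log2(p) = -2.915608, -p*log2(p) = 0.386406
  p = 7/83 = 0.084337: log2(p) = -3.567685, -p*log2(p) = 0.300889
  p = 14/83 = 0.168675: log2(p) = -2.567685, -p*log2(p) = 0.433103
  p = 20/83 = 0.240964: log2(p) = -2.053111, -p*log2(p) = 0.494726
H = 0.494726 + 0.386406 + 0.386406 + 0.300889 + 0.433103 + 0.494726 = 2.496256

H = 2.4963 bits/symbol


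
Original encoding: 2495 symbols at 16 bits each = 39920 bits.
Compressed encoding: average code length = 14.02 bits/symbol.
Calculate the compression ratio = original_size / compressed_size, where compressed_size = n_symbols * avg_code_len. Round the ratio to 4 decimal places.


original_size = n_symbols * orig_bits = 2495 * 16 = 39920 bits
compressed_size = n_symbols * avg_code_len = 2495 * 14.02 = 34979.9 bits
ratio = original_size / compressed_size = 39920 / 34979.9 = 1.1412

Compression ratio = 1.1412


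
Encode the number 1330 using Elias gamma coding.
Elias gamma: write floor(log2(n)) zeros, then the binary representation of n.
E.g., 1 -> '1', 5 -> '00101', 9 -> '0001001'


num_bits = floor(log2(1330)) + 1 = 11
leading_zeros = num_bits - 1 = 10
binary(1330) = 10100110010

Elias gamma(1330) = '0000000000' + '10100110010' = 000000000010100110010 (21 bits)


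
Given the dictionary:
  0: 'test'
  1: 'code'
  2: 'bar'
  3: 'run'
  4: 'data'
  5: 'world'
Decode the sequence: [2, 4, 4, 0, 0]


Look up each index in the dictionary:
  2 -> 'bar'
  4 -> 'data'
  4 -> 'data'
  0 -> 'test'
  0 -> 'test'

Decoded: "bar data data test test"
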